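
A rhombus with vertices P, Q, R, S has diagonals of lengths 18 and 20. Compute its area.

The diagonals of a rhombus divide it into four right triangles.
Each triangle has legs 18/ 2 = 9 and 20/2 = 10, so each has area (1/2)*9*10 = 45.
Four such triangles give total area = (d1 * d2) / 2 = 180.

180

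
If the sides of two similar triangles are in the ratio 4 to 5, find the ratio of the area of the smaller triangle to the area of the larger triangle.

Area scales with the square of linear dimensions. If every length is multiplied by 4/5, then the area is multiplied by (4/5)^2 = 16/25.
The area ratio is 16:25.

16:25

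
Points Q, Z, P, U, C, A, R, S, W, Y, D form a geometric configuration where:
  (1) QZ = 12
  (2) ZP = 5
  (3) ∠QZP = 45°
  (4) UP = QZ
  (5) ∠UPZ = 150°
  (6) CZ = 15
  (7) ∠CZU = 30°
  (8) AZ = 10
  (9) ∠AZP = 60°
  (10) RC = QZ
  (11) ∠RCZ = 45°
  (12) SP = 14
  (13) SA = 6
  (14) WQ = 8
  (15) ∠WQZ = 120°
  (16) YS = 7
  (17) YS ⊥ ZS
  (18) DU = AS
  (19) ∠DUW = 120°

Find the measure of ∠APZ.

Step 1: By the law of cosines on triangle PZA: PA² = 5² + 10² − 2·5·10·cos(60°) = 75, so PA = 5·√3.
Step 2: By the inverse law of cosines on triangle APZ: cos(∠APZ) = ((5·√3)² + 5² − 10²) / (2·5·√3·5) = 0/86.6 = 0, so ∠APZ = 90°.

Therefore, the measure of angle ∠APZ = 90°.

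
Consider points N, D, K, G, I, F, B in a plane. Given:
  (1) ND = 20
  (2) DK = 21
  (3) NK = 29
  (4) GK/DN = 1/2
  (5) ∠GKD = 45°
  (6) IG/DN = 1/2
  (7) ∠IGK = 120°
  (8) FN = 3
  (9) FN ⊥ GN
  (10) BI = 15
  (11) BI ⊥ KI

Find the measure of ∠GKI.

From the given relations: GK = 1/2·DN = 1/2·20 = 10; IG = 1/2·DN = 1/2·20 = 10.
Step 1: By the law of cosines on triangle KGI: KI² = 10² + 10² − 2·10·10·cos(120°) = 300, so KI = 10·√3.
Step 2: By the inverse law of cosines on triangle GKI: cos(∠GKI) = (10² + (10·√3)² − 10²) / (2·10·10·√3) = 300/346.41 = 0.866, so ∠GKI = 30°.

Therefore, the measure of angle ∠GKI = 30°.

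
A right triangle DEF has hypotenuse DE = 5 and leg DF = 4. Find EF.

EF = sqrt(5^2 - 4^2) = sqrt(9) = 3

3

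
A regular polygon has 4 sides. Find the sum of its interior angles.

The sum of interior angles of an n-sided polygon is (n - 2) * 180.
For n = 4: (4 - 2) * 180 = 2 * 180 = 360 degrees.

360 degrees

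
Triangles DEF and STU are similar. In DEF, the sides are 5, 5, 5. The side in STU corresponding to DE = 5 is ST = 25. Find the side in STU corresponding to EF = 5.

k = 25/5 = 5. TU = 5 * 5 = 25.

25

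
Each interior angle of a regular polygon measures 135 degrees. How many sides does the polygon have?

Each interior angle of a regular n-gon is (n - 2) * 180 / n.
Setting this equal to 135:
(n - 2) * 180 / n = 135
Each exterior angle = 180 - 135 = 45 degrees.
Since exterior angles sum to 360: n = 360 / 45 = 8.

8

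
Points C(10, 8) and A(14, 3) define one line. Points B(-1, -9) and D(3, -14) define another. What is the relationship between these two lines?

Slope of line 1: m1 = (3 - 8)/(14 - 10) = -5/4 = -5/4
Slope of line 2: m2 = (-14 - -9)/(3 - -1) = -5/4 = -5/4
Since m1 = m2 = -5/4, the lines are parallel.

Parallel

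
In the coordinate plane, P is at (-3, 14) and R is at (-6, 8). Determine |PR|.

The horizontal distance is |-6 - -3| = 3 and the vertical distance is |8 - 14| = 6.
By the Pythagorean theorem, d = sqrt(3^2 + 6^2) = sqrt(45) = 3*sqrt(5).

3*sqrt(5)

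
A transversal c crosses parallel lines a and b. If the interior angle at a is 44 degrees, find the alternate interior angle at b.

Alternate interior angles lie on opposite sides of the transversal, between the parallel lines.
By the alternate interior angle theorem, they are equal: 44 degrees.

44 degrees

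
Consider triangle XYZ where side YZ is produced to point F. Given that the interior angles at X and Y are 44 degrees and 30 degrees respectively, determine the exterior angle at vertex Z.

By the exterior angle theorem, an exterior angle of a triangle equals the sum of the two remote interior angles.
Exterior angle = angle X + angle Y
Exterior angle = 44 + 30 = 74 degrees

74 degrees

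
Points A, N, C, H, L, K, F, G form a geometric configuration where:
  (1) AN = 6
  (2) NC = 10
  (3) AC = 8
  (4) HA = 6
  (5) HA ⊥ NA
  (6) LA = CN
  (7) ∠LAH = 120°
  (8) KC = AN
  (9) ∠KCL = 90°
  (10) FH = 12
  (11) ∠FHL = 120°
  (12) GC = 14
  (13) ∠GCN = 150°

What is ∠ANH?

Step 1: By the law of cosines on triangle NAH: NH² = 6² + 6² − 2·6·6·cos(90°) = 72, so NH = 6·√2.
Step 2: By the inverse law of cosines on triangle ANH: cos(∠ANH) = (6² + (6·√2)² − 6²) / (2·6·6·√2) = 72/101.82 = 0.7071, so ∠ANH = 45°.

Therefore, the measure of angle ∠ANH = 45°.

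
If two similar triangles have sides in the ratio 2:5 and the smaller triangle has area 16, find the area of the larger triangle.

For similar figures, the area ratio equals the square of the side ratio.
Side ratio (the smaller triangle to the larger triangle) = 2:5, so area ratio = 2^2:5^2 = 4:25.
If the area of the smaller triangle is 16, then the area of the larger triangle = 16 * (25/4) = 100.

100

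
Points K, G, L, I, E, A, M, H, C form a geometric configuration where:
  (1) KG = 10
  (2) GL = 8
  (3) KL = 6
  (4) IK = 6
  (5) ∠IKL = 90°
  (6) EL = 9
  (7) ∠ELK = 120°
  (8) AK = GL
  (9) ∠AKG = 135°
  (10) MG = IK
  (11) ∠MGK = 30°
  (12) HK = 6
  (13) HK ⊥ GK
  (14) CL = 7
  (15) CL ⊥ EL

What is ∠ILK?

Step 1: By the law of cosines on triangle LKI: LI² = 6² + 6² − 2·6·6·cos(90°) = 72, so LI = 6·√2.
Step 2: By the inverse law of cosines on triangle ILK: cos(∠ILK) = ((6·√2)² + 6² − 6²) / (2·6·√2·6) = 72/101.82 = 0.7071, so ∠ILK = 45°.

Therefore, the measure of angle ∠ILK = 45°.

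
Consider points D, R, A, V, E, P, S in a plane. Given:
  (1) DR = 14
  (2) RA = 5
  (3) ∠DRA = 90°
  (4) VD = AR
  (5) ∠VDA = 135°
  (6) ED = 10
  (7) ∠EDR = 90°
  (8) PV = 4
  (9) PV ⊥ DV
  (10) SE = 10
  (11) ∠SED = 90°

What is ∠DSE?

Step 1: By the law of cosines on triangle SED: SD² = 10² + 10² − 2·10·10·cos(90°) = 200, so SD = 10·√2.
Step 2: By the inverse law of cosines on triangle DSE: cos(∠DSE) = ((10·√2)² + 10² − 10²) / (2·10·√2·10) = 200/282.84 = 0.7071, so ∠DSE = 45°.

Therefore, the measure of angle ∠DSE = 45°.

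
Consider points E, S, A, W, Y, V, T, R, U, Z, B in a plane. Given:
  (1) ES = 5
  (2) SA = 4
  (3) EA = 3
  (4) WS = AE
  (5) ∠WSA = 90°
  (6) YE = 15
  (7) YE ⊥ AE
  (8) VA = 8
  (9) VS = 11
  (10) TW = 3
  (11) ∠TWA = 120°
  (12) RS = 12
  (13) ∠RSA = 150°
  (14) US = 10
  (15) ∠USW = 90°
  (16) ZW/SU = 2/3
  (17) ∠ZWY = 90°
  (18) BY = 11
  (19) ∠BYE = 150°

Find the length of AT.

From the given relations: WS = AE = 3.
Step 1: By the law of cosines on triangle ASW: AW² = 4² + 3² − 2·4·3·cos(90°) = 25, so AW = 5.
Step 2: By the law of cosines on triangle AWT: AT² = 5² + 3² − 2·5·3·cos(120°) = 49, so AT = 7.

Therefore, the length of AT = 7.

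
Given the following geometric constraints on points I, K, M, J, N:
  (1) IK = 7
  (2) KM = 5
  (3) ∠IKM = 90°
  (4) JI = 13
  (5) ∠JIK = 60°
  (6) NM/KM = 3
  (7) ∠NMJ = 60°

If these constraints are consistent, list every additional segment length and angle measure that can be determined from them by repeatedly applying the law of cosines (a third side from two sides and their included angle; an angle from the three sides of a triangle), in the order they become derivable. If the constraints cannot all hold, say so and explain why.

The constraints are consistent. Derivable facts, in order:
After 1 step:
- IM = √74
- KJ = √127
After 2 steps:
- ∠IJK = 32.54°
- ∠IKJ = 87.46°
- ∠IMK = 54.46°
- ∠KIM = 35.54°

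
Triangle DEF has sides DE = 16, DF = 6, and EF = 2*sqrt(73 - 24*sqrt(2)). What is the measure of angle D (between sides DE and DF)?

cos(D) = (16² + 6² - (2*sqrt(73 - 24*sqrt(2)))²) / (2 × 16 × 6) = sqrt(2)/2, so D = arccos(sqrt(2)/2) = 45°.

45°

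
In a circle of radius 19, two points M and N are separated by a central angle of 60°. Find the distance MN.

Chord length = 2r sin(θ/2)
= 2 × 19 × sin(60°/2)
= 2 × 19 × sin(30°)
= 19

19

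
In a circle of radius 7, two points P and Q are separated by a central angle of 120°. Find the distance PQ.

Chord = 2(7) sin(60°) = 7*sqrt(3)

7*sqrt(3)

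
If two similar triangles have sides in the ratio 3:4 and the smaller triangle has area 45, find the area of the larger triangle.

For similar figures, the area ratio equals the square of the side ratio.
Side ratio (the smaller triangle to the larger triangle) = 3:4, so area ratio = 3^2:4^2 = 9:16.
If the area of the smaller triangle is 45, then the area of the larger triangle = 45 * (16/9) = 80.

80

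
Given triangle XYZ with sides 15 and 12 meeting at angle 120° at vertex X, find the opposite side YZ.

Law of cosines: YZ^2 = 15^2 + 12^2 - 2(15)(12)cos(120°) = 549, so YZ = 3*sqrt(61).

3*sqrt(61)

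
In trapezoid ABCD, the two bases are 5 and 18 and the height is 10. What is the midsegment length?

The midsegment of a trapezoid = (base1 + base2) / 2
midsegment = (5 + 18) / 2
midsegment = 23 / 2
midsegment = 23/2

23/2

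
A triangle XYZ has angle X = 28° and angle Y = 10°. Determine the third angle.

Let angle Z = x. Then 28 + 10 + x = 180.
x = 180 - 38 = 142 degrees.

142 degrees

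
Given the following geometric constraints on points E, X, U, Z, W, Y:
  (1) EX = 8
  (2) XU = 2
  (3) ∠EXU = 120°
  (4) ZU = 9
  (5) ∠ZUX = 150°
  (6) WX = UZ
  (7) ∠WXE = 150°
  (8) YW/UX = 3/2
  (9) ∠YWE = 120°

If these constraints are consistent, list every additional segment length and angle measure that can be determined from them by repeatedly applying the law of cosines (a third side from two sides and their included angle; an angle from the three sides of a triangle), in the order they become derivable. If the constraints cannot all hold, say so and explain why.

The constraints are consistent. Derivable facts, in order:
After 1 step:
- EU = 2·√21
- EW ≈ 16.42
- XZ ≈ 10.78
After 2 steps:
- EY ≈ 18.11
- ∠EUX = 49.11°
- ∠EWX = 14.1°
- ∠UEX = 10.89°
- ∠UXZ = 24.68°
- ∠UZX = 5.32°
- ∠WEX = 15.9°
After 3 steps:
- ∠EYW = 51.75°
- ∠WEY = 8.25°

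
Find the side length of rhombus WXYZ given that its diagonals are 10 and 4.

In a rhombus, the diagonals bisect each other perpendicularly, creating four congruent right triangles.
Each triangle has legs 5 (half of 10) and 2 (half of 4).
The hypotenuse of each right triangle is a side of the rhombus:
side = sqrt(5^2 + 2^2) = sqrt(29)

sqrt(29)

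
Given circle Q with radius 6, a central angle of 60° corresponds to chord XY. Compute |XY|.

Chord length = 2r sin(θ/2)
= 2 × 6 × sin(60°/2)
= 2 × 6 × sin(30°)
= 6

6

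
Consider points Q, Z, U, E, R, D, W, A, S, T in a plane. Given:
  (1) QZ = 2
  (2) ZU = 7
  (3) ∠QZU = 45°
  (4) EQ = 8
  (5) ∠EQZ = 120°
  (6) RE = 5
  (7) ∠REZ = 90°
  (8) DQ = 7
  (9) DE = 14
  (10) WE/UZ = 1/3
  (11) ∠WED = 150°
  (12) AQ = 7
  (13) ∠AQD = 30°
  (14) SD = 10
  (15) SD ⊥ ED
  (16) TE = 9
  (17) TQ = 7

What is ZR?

Step 1: By the law of cosines on triangle ZQE: ZE² = 2² + 8² − 2·2·8·cos(120°) = 84, so ZE = 2·√21.
Step 2: By the law of cosines on triangle ZER: ZR² = (2·√21)² + 5² − 2·2·√21·5·cos(90°) = 109, so ZR = √109.

Therefore, the length of ZR = √109.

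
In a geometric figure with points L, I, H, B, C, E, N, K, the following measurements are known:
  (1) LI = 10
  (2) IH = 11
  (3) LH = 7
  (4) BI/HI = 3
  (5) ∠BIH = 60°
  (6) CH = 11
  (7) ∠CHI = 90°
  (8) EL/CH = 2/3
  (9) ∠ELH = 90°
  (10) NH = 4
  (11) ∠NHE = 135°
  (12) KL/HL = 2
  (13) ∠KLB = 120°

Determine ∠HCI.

Step 1: By the law of cosines on triangle CHI: CI² = 11² + 11² − 2·11·11·cos(90°) = 242, so CI = 11·√2.
Step 2: By the inverse law of cosines on triangle HCI: cos(∠HCI) = (11² + (11·√2)² − 11²) / (2·11·11·√2) = 242/342.24 = 0.7071, so ∠HCI = 45°.

Therefore, the measure of angle ∠HCI = 45°.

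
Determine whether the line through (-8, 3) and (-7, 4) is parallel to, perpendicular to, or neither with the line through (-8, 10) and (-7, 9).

Slope of line 1: m1 = (4 - 3)/(-7 - -8) = 1/1 = 1
Slope of line 2: m2 = (9 - 10)/(-7 - -8) = -1/1 = -1
Two lines are perpendicular when the product of their slopes is -1 (negative reciprocals).
m1 * m2 = (1) * (-1) = -1, confirming perpendicularity.

Perpendicular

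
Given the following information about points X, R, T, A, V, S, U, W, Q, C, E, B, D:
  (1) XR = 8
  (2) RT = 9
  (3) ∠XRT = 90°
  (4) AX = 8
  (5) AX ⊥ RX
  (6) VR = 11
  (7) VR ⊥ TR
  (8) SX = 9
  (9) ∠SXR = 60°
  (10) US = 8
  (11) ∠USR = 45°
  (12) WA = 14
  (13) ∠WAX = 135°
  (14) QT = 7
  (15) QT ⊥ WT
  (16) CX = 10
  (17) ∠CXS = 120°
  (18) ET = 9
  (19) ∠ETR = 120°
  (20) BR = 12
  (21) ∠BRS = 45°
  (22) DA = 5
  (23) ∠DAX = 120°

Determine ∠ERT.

Step 1: By the law of cosines on triangle RTE: RE² = 9² + 9² − 2·9·9·cos(120°) = 243, so RE = 9·√3.
Step 2: By the inverse law of cosines on triangle ERT: cos(∠ERT) = ((9·√3)² + 9² − 9²) / (2·9·√3·9) = 243/280.59 = 0.866, so ∠ERT = 30°.

Therefore, the measure of angle ∠ERT = 30°.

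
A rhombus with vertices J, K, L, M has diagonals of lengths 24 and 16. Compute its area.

The diagonals of a rhombus divide it into four right triangles.
Each triangle has legs 24/ 2 = 12 and 16/2 = 8, so each has area (1/2)*12*8 = 48.
Four such triangles give total area = (d1 * d2) / 2 = 192.

192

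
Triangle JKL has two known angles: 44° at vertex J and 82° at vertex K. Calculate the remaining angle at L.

By the triangle angle sum property, the three interior angles of any triangle add up to 180°.
We know angle J = 44° and angle K = 82°, so their sum is 126°.
Therefore angle L = 180° - 126° = 54°.

54 degrees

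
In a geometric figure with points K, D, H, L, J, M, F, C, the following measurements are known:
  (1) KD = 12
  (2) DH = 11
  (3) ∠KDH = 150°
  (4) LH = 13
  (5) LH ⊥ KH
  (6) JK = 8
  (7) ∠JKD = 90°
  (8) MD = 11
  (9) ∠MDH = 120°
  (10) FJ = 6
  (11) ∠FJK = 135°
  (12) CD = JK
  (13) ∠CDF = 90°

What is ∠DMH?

Step 1: By the law of cosines on triangle MDH: MH² = 11² + 11² − 2·11·11·cos(120°) = 363, so MH = 11·√3.
Step 2: By the inverse law of cosines on triangle DMH: cos(∠DMH) = (11² + (11·√3)² − 11²) / (2·11·11·√3) = 363/419.16 = 0.866, so ∠DMH = 30°.

Therefore, the measure of angle ∠DMH = 30°.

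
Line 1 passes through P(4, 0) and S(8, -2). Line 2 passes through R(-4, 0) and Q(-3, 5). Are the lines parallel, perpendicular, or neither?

Slope of line 1: m1 = (-2 - 0)/(8 - 4) = -2/4 = -1/2
Slope of line 2: m2 = (5 - 0)/(-3 - -4) = 5/1 = 5
For parallel lines we need equal slopes: -1/2 != 5.
For perpendicular lines we need m1*m2 = -1: (-1/2)(5) = -5/2 != -1.
Since neither condition holds, the lines are neither parallel nor perpendicular.

Neither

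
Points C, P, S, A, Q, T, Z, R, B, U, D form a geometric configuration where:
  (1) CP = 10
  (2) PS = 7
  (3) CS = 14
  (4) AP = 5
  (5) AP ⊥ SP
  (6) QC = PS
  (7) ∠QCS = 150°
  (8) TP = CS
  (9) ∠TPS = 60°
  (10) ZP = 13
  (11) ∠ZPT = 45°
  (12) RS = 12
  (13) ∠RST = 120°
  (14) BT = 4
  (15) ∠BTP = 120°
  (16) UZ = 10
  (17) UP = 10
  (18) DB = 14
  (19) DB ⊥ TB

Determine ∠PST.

From the given relations: TP = CS = 14.
Step 1: By the law of cosines on triangle SPT: ST² = 7² + 14² − 2·7·14·cos(60°) = 147, so ST = 7·√3.
Step 2: By the inverse law of cosines on triangle PST: cos(∠PST) = (7² + (7·√3)² − 14²) / (2·7·7·√3) = 0/169.74 = 0, so ∠PST = 90°.

Therefore, the measure of angle ∠PST = 90°.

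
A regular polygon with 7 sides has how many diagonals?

The number of diagonals in an n-gon is n(n - 3)/2.
For n = 7: 7(7 - 3)/2 = 7 × 4 / 2 = 14.

14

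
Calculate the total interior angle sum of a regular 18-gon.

The sum of interior angles of an n-sided polygon is (n - 2) * 180.
For n = 18: (18 - 2) * 180 = 16 * 180 = 2880 degrees.

2880 degrees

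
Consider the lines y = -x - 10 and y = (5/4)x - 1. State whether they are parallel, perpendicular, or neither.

Slope of line 1: m1 = -1
Slope of line 2: m2 = 5/4
For parallel lines we need equal slopes: -1 != 5/4.
For perpendicular lines we need m1*m2 = -1: (-1)(5/4) = -5/4 != -1.
Since neither condition holds, the lines are neither parallel nor perpendicular.

Neither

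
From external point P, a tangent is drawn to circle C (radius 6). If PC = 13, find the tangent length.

The tangent, radius, and line from the external point to the center form a right triangle.
The right angle is where the tangent meets the radius.
By the Pythagorean theorem: tangent² + 6² = 13²
tangent² = 169 - 36 = 133
tangent = sqrt(133)

sqrt(133)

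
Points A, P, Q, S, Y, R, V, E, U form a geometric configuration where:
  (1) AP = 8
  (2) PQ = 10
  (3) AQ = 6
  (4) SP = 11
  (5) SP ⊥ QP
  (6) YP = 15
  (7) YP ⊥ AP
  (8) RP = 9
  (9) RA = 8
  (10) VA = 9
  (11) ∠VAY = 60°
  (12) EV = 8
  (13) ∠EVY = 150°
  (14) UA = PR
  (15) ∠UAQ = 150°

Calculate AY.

Step 1: By the law of cosines on triangle APY: AY² = 8² + 15² − 2·8·15·cos(90°) = 289, so AY = 17.

Therefore, the length of AY = 17.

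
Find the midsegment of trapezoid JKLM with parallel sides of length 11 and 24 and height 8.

The midsegment (median) of a trapezoid connects the midpoints of the non-parallel sides.
Its length is the average of the two bases: (11 + 24) / 2 = 35/2.

35/2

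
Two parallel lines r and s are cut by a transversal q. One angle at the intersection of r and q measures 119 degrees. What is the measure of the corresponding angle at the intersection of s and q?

Corresponding angles are equal: 119 degrees.

119 degrees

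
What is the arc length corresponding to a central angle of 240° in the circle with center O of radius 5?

Arc length = 2πr × θ/360
= 2π × 5 × 2/3
= 20*pi/3

20*pi/3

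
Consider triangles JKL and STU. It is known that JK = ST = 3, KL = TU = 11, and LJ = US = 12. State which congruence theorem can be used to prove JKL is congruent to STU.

The given information provides:
JK = ST = 3, KL = TU = 11, and LJ = US = 12
This matches the SSS congruence theorem.
All three pairs of corresponding sides are equal (Side-Side-Side).

SSS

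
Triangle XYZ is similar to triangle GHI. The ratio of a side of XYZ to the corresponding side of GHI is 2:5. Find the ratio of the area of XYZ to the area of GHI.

Area ratio = (side ratio)^2 = (2/5)^2 = 4:25.

4:25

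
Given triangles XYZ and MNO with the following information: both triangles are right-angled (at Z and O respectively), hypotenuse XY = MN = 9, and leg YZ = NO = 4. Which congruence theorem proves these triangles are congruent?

The given information matches HL: The hypotenuse and one leg of two right triangles are equal (Hypotenuse-Leg).

HL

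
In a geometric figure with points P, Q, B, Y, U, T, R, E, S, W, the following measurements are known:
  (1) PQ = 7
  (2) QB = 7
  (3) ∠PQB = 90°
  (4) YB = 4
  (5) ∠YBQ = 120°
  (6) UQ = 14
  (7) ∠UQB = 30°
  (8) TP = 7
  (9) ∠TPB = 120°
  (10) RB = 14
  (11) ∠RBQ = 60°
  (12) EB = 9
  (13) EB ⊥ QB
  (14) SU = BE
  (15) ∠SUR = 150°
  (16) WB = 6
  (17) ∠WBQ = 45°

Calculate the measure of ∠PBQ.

Step 1: By the law of cosines on triangle BQP: BP² = 7² + 7² − 2·7·7·cos(90°) = 98, so BP = 7·√2.
Step 2: By the inverse law of cosines on triangle PBQ: cos(∠PBQ) = ((7·√2)² + 7² − 7²) / (2·7·√2·7) = 98/138.59 = 0.7071, so ∠PBQ = 45°.

Therefore, the measure of angle ∠PBQ = 45°.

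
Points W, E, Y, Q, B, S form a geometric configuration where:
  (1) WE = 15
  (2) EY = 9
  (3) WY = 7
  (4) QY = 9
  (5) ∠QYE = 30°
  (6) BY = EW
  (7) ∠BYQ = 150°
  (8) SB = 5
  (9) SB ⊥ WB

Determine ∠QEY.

Step 1: By the law of cosines on triangle EYQ: EQ² = 9² + 9² − 2·9·9·cos(30°) = 21.7, so EQ ≈ 4.66.
Step 2: By the inverse law of cosines on triangle QEY: cos(∠QEY) = (4.66² + 9² − 9²) / (2·4.66·9) = 21.7/83.86 = 0.2588, so ∠QEY = 75°.

Therefore, the measure of angle ∠QEY = 75°.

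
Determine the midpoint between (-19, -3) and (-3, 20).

The midpoint is the point halfway along the segment.
Move half the horizontal distance: -19 + (-3 - -19)/2 = -19 + 16/2 = -11
Move half the vertical distance: -3 + (20 - -3)/2 = -3 + 23/2 = 17/2
Midpoint = (-11, 17/2)

(-11, 17/2)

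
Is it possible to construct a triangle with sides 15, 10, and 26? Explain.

No.
The triangle inequality is violated: 15 + 10 = 25 ≤ 26.
These lengths cannot form a triangle.

No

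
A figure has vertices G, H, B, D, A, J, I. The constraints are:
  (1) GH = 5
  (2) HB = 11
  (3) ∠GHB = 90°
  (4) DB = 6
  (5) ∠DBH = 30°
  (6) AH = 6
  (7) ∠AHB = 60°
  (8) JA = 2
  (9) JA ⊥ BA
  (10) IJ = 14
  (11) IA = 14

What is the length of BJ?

Step 1: By the law of cosines on triangle BHA: BA² = 11² + 6² − 2·11·6·cos(60°) = 91, so BA = √91.
Step 2: By the law of cosines on triangle BAJ: BJ² = √91² + 2² − 2·√91·2·cos(90°) = 95, so BJ = √95.

Therefore, the length of BJ = √95.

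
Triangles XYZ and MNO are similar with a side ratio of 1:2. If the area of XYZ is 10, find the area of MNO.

For similar figures, the area ratio equals the square of the side ratio.
Side ratio (XYZ to MNO) = 1:2, so area ratio = 1^2:2^2 = 1:4.
If the area of XYZ is 10, then the area of MNO = 10 * (4/1) = 40.

40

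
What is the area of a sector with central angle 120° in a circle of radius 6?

The full circle has area πr² = π(6)² = 36*pi.
The sector covers 120° out of 360°, a fraction of 1/3.
Sector area = 36*pi × 1/3 = 12*pi.

12*pi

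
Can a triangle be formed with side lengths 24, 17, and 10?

For three segments to close into a triangle, no single side can be as long as the other two combined.
The longest side is 24, and 10 + 17 = 27 > 24.
A triangle can be formed.

Yes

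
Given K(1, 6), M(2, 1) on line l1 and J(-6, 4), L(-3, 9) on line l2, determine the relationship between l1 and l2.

Slope of line 1: m1 = (1 - 6)/(2 - 1) = -5/1 = -5
Slope of line 2: m2 = (9 - 4)/(-3 - -6) = 5/3 = 5/3
For parallel lines we need equal slopes: -5 != 5/3.
For perpendicular lines we need m1*m2 = -1: (-5)(5/3) = -25/3 != -1.
Since neither condition holds, the lines are neither parallel nor perpendicular.

Neither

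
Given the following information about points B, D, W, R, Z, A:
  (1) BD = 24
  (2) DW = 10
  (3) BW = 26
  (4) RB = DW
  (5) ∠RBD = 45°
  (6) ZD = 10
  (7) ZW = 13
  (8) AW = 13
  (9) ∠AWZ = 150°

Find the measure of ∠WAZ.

Step 1: By the law of cosines on triangle AWZ: AZ² = 13² + 13² − 2·13·13·cos(150°) = 630.72, so AZ ≈ 25.11.
Step 2: By the inverse law of cosines on triangle WAZ: cos(∠WAZ) = (13² + 25.11² − 13²) / (2·13·25.11) = 630.72/652.97 = 0.9659, so ∠WAZ = 15°.

Therefore, the measure of angle ∠WAZ = 15°.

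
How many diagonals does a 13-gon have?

Total line segments between 13 vertices = C(13,2) = 78.
Subtract the 13 sides: 78 - 13 = 65 diagonals.

65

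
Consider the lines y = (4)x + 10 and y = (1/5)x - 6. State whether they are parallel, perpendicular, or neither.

Slope of line 1: m1 = 4
Slope of line 2: m2 = 1/5
m1 != m2 and m1*m2 = 4/5 != -1. Neither.

Neither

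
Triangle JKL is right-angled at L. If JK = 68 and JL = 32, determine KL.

By the Pythagorean theorem: KL^2 = JK^2 - JL^2
KL^2 = 68^2 - 32^2 = 4624 - 1024 = 3600
KL = sqrt(3600) = 60

60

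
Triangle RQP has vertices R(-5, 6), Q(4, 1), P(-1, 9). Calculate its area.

Shoelace: Area = (1/2)|-5(1-9) + 4(9-6) + -1(6-1)| = (1/2)(47) = 47/2

47/2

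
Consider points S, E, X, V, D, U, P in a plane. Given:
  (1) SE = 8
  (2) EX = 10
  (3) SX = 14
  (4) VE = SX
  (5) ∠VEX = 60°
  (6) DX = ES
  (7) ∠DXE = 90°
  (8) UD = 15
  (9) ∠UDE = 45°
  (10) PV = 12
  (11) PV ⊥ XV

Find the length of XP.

From the given relations: VE = SX = 14.
Step 1: By the law of cosines on triangle XEV: XV² = 10² + 14² − 2·10·14·cos(60°) = 156, so XV = 2·√39.
Step 2: By the law of cosines on triangle XVP: XP² = (2·√39)² + 12² − 2·2·√39·12·cos(90°) = 300, so XP = 10·√3.

Therefore, the length of XP = 10·√3.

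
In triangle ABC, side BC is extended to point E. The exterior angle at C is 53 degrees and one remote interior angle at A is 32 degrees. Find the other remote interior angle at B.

By the exterior angle theorem: exterior angle = sum of remote interior angles.
53 = 32 + angle B
angle B = 53 - 32 = 21 degrees

21 degrees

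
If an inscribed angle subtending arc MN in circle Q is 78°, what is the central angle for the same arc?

Central angle = 2 × 78° = 156° (inscribed angle theorem).

156°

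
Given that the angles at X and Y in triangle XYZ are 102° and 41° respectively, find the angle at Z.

By the triangle angle sum property, the three interior angles of any triangle add up to 180°.
We know angle X = 102° and angle Y = 41°, so their sum is 143°.
Therefore angle Z = 180° - 143° = 37°.

37 degrees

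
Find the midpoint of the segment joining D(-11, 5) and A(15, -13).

The midpoint is the average of the coordinates:
x: (-11 + 15)/2 = 2
y: (5 + -13)/2 = -4
Midpoint = (2, -4)

(2, -4)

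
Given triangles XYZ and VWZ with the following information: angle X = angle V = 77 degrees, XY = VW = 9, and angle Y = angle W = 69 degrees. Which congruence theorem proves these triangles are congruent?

The given information provides:
angle X = angle V = 77 degrees, XY = VW = 9, and angle Y = angle W = 69 degrees
This matches the ASA congruence theorem.
Two pairs of corresponding angles and the included side are equal (Angle-Side-Angle).

ASA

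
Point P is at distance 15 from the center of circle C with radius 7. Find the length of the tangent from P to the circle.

Let T be the point of tangency. Then CT ⊥ PT (radius ⊥ tangent).
In right triangle CTP: CP² = CT² + PT²
15² = 7² + PT²
PT² = 176, PT = 4*sqrt(11)

4*sqrt(11)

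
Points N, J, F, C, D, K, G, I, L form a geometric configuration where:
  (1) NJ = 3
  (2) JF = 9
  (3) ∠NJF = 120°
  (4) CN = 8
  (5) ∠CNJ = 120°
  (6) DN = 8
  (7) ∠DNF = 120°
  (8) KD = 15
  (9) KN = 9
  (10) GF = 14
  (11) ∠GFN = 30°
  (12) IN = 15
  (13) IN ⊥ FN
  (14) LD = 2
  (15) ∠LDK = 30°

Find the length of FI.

Step 1: By the law of cosines on triangle FJN: FN² = 9² + 3² − 2·9·3·cos(120°) = 117, so FN = 3·√13.
Step 2: By the law of cosines on triangle FNI: FI² = (3·√13)² + 15² − 2·3·√13·15·cos(90°) = 342, so FI = 3·√38.

Therefore, the length of FI = 3·√38.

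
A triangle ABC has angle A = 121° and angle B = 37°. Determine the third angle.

By the triangle angle sum property, the three interior angles of any triangle add up to 180°.
We know angle A = 121° and angle B = 37°, so their sum is 158°.
Therefore angle C = 180° - 158° = 22°.

22 degrees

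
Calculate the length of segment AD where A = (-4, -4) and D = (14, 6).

d = sqrt((18)^2 + (10)^2) = sqrt(424) = 2*sqrt(106)

2*sqrt(106)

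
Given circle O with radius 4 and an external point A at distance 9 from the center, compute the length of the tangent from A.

tangent = √(d² - r²) = √(9² - 4²) = √(81 - 16) = √65 = sqrt(65)

sqrt(65)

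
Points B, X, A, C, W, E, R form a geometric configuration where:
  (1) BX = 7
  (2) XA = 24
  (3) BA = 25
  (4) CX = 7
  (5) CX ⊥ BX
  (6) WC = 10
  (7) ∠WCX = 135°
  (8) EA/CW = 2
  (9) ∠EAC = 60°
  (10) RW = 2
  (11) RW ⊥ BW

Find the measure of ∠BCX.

Step 1: By the law of cosines on triangle CXB: CB² = 7² + 7² − 2·7·7·cos(90°) = 98, so CB = 7·√2.
Step 2: By the inverse law of cosines on triangle BCX: cos(∠BCX) = ((7·√2)² + 7² − 7²) / (2·7·√2·7) = 98/138.59 = 0.7071, so ∠BCX = 45°.

Therefore, the measure of angle ∠BCX = 45°.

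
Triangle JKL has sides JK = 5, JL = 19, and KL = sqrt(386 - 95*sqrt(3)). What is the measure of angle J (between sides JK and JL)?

cos(J) = (5² + 19² - (sqrt(386 - 95*sqrt(3)))²) / (2 × 5 × 19) = sqrt(3)/2, so J = arccos(sqrt(3)/2) = 30°.

30°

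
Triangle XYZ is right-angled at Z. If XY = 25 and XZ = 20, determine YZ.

Rearranging the Pythagorean theorem to solve for the unknown leg:
leg^2 = hypotenuse^2 - known_leg^2 = 625 - 400 = 225
leg = sqrt(225) = 15.

15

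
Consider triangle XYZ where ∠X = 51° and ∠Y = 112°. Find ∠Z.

Let angle Z = x. Then 51 + 112 + x = 180.
x = 180 - 163 = 17 degrees.

17 degrees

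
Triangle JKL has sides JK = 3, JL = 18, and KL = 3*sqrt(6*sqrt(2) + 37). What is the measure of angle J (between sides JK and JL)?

cos(J) = (3² + 18² - (3*sqrt(6*sqrt(2) + 37))²) / (2 × 3 × 18) = -sqrt(2)/2, so J = arccos(-sqrt(2)/2) = 135°.

135°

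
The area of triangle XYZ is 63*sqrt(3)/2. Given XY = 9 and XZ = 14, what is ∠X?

Area = (1/2) * a * b * sin(C)
sin(C) = 2 * Area / (a * b)
sin(C) = 2 * 63*sqrt(3)/2 / (9 * 14)
sin(C) = sqrt(3)/2
C = arcsin(sqrt(3)/2) = 60°
Since sin(180° - C) = sin(C), the obtuse angle 120° gives the same area, so C = 60° or C = 120°.

60° or 120°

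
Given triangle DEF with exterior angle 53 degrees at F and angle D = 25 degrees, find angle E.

By the exterior angle theorem: exterior angle = sum of remote interior angles.
53 = 25 + angle E
angle E = 53 - 25 = 28 degrees

28 degrees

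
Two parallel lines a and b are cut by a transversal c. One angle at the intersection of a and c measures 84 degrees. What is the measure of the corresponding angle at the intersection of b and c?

When a transversal crosses parallel lines, angles in the same position at each intersection are called corresponding angles.
These are always equal, so the answer is 84 degrees.

84 degrees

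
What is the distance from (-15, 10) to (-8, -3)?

d = sqrt((-8 - -15)^2 + (-3 - 10)^2)
d = sqrt(7^2 + -13^2)
d = sqrt(49 + 169)
d = sqrt(218)

sqrt(218)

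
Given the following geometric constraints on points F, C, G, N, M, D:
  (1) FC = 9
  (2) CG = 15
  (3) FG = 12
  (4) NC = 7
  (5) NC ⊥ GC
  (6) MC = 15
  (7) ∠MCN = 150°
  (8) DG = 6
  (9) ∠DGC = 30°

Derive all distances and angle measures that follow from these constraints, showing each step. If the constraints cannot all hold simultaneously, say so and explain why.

The constraints are consistent.

Step 1: From CG = 15, GD = 6, and ∠CGD = 30°, by the law of cosines:
  CD² = CG² + GD² - 2·CG·GD·cos(30°) = 225 + 36 - 155.9 = 105.1
  CD ≈ 10.25

Step 2: From GC = 15, CN = 7, and ∠GCN = 90°, by the law of cosines:
  GN² = GC² + CN² - 2·GC·CN·cos(90°) = 225 + 49 - 0 = 274
  GN ≈ 16.55

Step 3: From NC = 7, CM = 15, and ∠NCM = 150°, by the law of cosines:
  NM² = NC² + CM² - 2·NC·CM·cos(150°) = 49 + 225 + 181.9 = 455.9
  NM ≈ 21.35

Step 4: From FC = 9, FG = 12, CG = 15, by the inverse law of cosines:
  cos(∠CFG) = (FC² + FG² - CG²) / (2·FC·FG)
  ∠CFG = 90°

Step 5: From CF = 9, CG = 15, FG = 12, by the inverse law of cosines:
  cos(∠FCG) = (CF² + CG² - FG²) / (2·CF·CG)
  ∠FCG = 53.13°

Step 6: From GC = 15, GF = 12, CF = 9, by the inverse law of cosines:
  cos(∠CGF) = (GC² + GF² - CF²) / (2·GC·GF)
  ∠CGF = 36.87°

Step 7: From CD = 10.25, CG = 15, DG = 6, by the inverse law of cosines:
  cos(∠DCG) = (CD² + CG² - DG²) / (2·CD·CG)
  ∠DCG = 17.01°

Step 8: From GC = 15, GN = 16.55, CN = 7, by the inverse law of cosines:
  cos(∠CGN) = (GC² + GN² - CN²) / (2·GC·GN)
  ∠CGN = 25.02°

Step 9: From NC = 7, NG = 16.55, CG = 15, by the inverse law of cosines:
  cos(∠CNG) = (NC² + NG² - CG²) / (2·NC·NG)
  ∠CNG = 64.98°

Step 10: From NC = 7, NM = 21.35, CM = 15, by the inverse law of cosines:
  cos(∠CNM) = (NC² + NM² - CM²) / (2·NC·NM)
  ∠CNM = 20.57°

Step 11: From MC = 15, MN = 21.35, CN = 7, by the inverse law of cosines:
  cos(∠CMN) = (MC² + MN² - CN²) / (2·MC·MN)
  ∠CMN = 9.43°

Step 12: From DC = 10.25, DG = 6, CG = 15, by the inverse law of cosines:
  cos(∠CDG) = (DC² + DG² - CG²) / (2·DC·DG)
  ∠CDG = 132.99°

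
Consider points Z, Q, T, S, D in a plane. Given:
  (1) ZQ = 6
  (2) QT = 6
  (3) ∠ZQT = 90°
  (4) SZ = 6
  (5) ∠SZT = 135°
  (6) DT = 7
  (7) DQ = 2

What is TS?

Step 1: By the law of cosines on triangle ZQT: ZT² = 6² + 6² − 2·6·6·cos(90°) = 72, so ZT = 6·√2.
Step 2: By the law of cosines on triangle TZS: TS² = (6·√2)² + 6² − 2·6·√2·6·cos(135°) = 180, so TS = 6·√5.

Therefore, the length of TS = 6·√5.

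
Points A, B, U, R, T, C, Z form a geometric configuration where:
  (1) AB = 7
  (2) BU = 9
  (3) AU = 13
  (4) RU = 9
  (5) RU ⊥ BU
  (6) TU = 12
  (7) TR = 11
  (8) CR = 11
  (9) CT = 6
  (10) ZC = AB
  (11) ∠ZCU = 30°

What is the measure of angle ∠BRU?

Step 1: By the law of cosines on triangle RUB: RB² = 9² + 9² − 2·9·9·cos(90°) = 162, so RB = 9·√2.
Step 2: By the inverse law of cosines on triangle BRU: cos(∠BRU) = ((9·√2)² + 9² − 9²) / (2·9·√2·9) = 162/229.1 = 0.7071, so ∠BRU = 45°.

Therefore, the measure of angle ∠BRU = 45°.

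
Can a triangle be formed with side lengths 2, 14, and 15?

Check all three triangle inequalities:
2 + 14 = 16 > 15 ✓
2 + 15 = 17 > 14 ✓
14 + 15 = 29 > 2 ✓
All conditions hold, so these sides form a valid triangle.

Yes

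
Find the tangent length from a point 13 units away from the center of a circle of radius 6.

tangent = √(d² - r²) = √(13² - 6²) = √(169 - 36) = √133 = sqrt(133)

sqrt(133)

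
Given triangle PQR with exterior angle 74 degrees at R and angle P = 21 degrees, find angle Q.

By the exterior angle theorem: exterior angle = sum of remote interior angles.
74 = 21 + angle Q
angle Q = 74 - 21 = 53 degrees

53 degrees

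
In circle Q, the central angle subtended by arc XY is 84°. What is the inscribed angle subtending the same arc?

An inscribed angle intercepts an arc from a point on the circle, while the central angle intercepts the same arc from the center.
The inscribed angle is always half the central angle: 84° / 2 = 42°.

42°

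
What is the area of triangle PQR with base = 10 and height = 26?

Area = (1/2) * base * height
Area = (1/2) * 10 * 26
Area = 130

130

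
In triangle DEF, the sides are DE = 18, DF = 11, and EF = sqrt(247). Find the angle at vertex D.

By the inverse law of cosines: cos(D) = (DE² + DF² - EF²) / (2 × DE × DF)
cos(D) = (18² + 11² - (sqrt(247))²) / (2 × 18 × 11)
cos(D) = (324 + 121 - (247)) / 396
cos(D) = 1/2
D = arccos(1/2) = 60°

60°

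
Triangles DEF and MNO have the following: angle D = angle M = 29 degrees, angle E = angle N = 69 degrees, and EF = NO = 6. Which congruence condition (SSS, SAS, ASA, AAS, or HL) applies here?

The given information matches AAS: Two pairs of corresponding angles and a non-included side are equal (Angle-Angle-Side).

AAS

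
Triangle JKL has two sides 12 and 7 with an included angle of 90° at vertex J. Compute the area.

Area = (1/2) * JK * JL * sin(J)
Area = (1/2) * 12 * 7 * sin(90°)
Area = (1/2) * 12 * 7 * 1
Area = 42

42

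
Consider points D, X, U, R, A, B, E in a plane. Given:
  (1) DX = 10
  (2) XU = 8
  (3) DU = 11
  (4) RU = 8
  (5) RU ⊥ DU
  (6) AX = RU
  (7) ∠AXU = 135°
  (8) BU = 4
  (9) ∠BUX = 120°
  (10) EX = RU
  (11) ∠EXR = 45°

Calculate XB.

Step 1: By the law of cosines on triangle XUB: XB² = 8² + 4² − 2·8·4·cos(120°) = 112, so XB = 4·√7.

Therefore, the length of XB = 4·√7.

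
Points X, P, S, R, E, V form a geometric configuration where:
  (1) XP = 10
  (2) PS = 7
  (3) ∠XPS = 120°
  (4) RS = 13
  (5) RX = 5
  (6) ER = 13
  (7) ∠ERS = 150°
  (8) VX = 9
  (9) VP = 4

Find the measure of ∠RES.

Step 1: By the law of cosines on triangle ERS: ES² = 13² + 13² − 2·13·13·cos(150°) = 630.72, so ES ≈ 25.11.
Step 2: By the inverse law of cosines on triangle RES: cos(∠RES) = (13² + 25.11² − 13²) / (2·13·25.11) = 630.72/652.97 = 0.9659, so ∠RES = 15°.

Therefore, the measure of angle ∠RES = 15°.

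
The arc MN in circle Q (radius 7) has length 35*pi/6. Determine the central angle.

θ = 360 × 35*pi/6 / (2π × 7) = 150° (rearranging arc length formula).

150°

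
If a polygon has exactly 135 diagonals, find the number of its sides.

Using d = n(n - 3)/2, we solve 135 = n(n - 3)/2.
So n(n - 3) = 270.
Testing n = 18: 18 * 15 = 270 = 270. Correct.
The polygon has 18 sides.

18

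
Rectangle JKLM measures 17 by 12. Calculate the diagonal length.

A rectangle's diagonal splits it into two right triangles, with the diagonal as the hypotenuse.
By the Pythagorean theorem, d^2 = 17^2 + 12^2 = 433.
Therefore d = sqrt(433).

sqrt(433)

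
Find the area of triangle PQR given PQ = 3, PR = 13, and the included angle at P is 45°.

When two sides and the included angle are known, the area formula is (1/2)ab sin(C).
The height from one side to the opposite vertex is 13 sin(45°) = 13*sqrt(2)/2.
Area = (1/2) * 3 * 13*sqrt(2)/2 = 39*sqrt(2)/4.

39*sqrt(2)/4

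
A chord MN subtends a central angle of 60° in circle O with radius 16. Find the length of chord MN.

Chord length = 2r sin(θ/2)
= 2 × 16 × sin(60°/2)
= 2 × 16 × sin(30°)
= 16

16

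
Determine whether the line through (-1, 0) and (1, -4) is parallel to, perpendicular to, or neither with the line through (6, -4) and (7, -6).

Slope of line 1: m1 = (-4 - 0)/(1 - -1) = -4/2 = -2
Slope of line 2: m2 = (-6 - -4)/(7 - 6) = -2/1 = -2
Two lines are parallel if and only if they have equal slopes (or both are vertical).
Here m1 = m2 = -2, confirming the lines are parallel.

Parallel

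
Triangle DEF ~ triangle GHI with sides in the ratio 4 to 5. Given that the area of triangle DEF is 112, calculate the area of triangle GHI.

The ratio of areas of similar triangles = (side ratio)^2.
Side ratio = 4:5, so area ratio = 16:25.
Area of GHI / Area of DEF = 25/16
Area of GHI = 112 * 25/16 = 175

175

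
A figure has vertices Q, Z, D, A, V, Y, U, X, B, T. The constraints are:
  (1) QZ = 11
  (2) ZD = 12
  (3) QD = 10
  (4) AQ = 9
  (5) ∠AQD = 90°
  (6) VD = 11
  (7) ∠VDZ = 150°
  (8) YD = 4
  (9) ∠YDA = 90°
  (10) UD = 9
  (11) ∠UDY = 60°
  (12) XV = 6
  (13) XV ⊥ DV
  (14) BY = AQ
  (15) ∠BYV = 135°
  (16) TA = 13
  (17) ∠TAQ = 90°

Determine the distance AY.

Step 1: By the law of cosines on triangle DQA: DA² = 10² + 9² − 2·10·9·cos(90°) = 181, so DA = √181.
Step 2: By the law of cosines on triangle ADY: AY² = √181² + 4² − 2·√181·4·cos(90°) = 197, so AY = √197.

Therefore, the length of AY = √197.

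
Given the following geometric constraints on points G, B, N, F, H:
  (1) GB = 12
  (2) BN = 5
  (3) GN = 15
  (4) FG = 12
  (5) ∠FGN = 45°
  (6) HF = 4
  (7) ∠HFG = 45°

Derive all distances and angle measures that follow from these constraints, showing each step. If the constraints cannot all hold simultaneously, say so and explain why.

The constraints are consistent.

Step 1: From GF = 12, FH = 4, and ∠GFH = 45°, by the law of cosines:
  GH² = GF² + FH² - 2·GF·FH·cos(45°) = 144 + 16 - 67.88 = 92.12
  GH ≈ 9.6

Step 2: From NG = 15, GF = 12, and ∠NGF = 45°, by the law of cosines:
  NF² = NG² + GF² - 2·NG·GF·cos(45°) = 225 + 144 - 254.6 = 114.4
  NF ≈ 10.7

Step 3: From GB = 12, GN = 15, BN = 5, by the inverse law of cosines:
  cos(∠BGN) = (GB² + GN² - BN²) / (2·GB·GN)
  ∠BGN = 17.15°

Step 4: From BG = 12, BN = 5, GN = 15, by the inverse law of cosines:
  cos(∠GBN) = (BG² + BN² - GN²) / (2·BG·BN)
  ∠GBN = 117.82°

Step 5: From NB = 5, NG = 15, BG = 12, by the inverse law of cosines:
  cos(∠BNG) = (NB² + NG² - BG²) / (2·NB·NG)
  ∠BNG = 45.04°

Step 6: From GF = 12, GH = 9.6, FH = 4, by the inverse law of cosines:
  cos(∠FGH) = (GF² + GH² - FH²) / (2·GF·GH)
  ∠FGH = 17.14°

Step 7: From NF = 10.7, NG = 15, FG = 12, by the inverse law of cosines:
  cos(∠FNG) = (NF² + NG² - FG²) / (2·NF·NG)
  ∠FNG = 52.48°

Step 8: From FG = 12, FN = 10.7, GN = 15, by the inverse law of cosines:
  cos(∠GFN) = (FG² + FN² - GN²) / (2·FG·FN)
  ∠GFN = 82.52°

Step 9: From HF = 4, HG = 9.6, FG = 12, by the inverse law of cosines:
  cos(∠FHG) = (HF² + HG² - FG²) / (2·HF·HG)
  ∠FHG = 117.86°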